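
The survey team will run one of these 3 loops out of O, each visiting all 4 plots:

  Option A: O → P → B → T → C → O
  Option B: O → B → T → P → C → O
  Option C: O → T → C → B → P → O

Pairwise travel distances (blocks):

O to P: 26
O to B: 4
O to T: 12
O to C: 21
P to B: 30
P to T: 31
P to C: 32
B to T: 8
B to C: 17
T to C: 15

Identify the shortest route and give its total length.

Shortest is Option B, total 96 blocks.

Option A: 26 + 30 + 8 + 15 + 21 = 100
Option B: 4 + 8 + 31 + 32 + 21 = 96
Option C: 12 + 15 + 17 + 30 + 26 = 100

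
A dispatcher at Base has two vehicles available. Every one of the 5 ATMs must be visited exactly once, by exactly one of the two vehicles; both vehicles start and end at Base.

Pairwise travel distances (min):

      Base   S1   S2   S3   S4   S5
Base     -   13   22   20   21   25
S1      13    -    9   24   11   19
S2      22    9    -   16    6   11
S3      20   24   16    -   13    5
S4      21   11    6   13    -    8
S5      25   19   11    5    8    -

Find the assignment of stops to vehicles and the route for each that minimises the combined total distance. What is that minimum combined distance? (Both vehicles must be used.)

Try each way of splitting the stops between the two vehicles (each non-empty) and, for each split, find the best tour for each vehicle:
  {S1} + {S2, S3, S4, S5}: 26 + 61 = 87
  {S2} + {S1, S3, S4, S5}: 44 + 57 = 101
  {S1, S2} + {S3, S4, S5}: 44 + 54 = 98
  {S3} + {S1, S2, S4, S5}: 40 + 61 = 101
  {S1, S3} + {S2, S4, S5}: 57 + 61 = 118
  {S2, S3} + {S1, S4, S5}: 58 + 57 = 115
  … (15 splits in total)
Best: vehicle 1 Base → S1 → Base = 26; vehicle 2 Base → S2 → S4 → S5 → S3 → Base = 61; combined 87.

Minimum combined distance: 87 min.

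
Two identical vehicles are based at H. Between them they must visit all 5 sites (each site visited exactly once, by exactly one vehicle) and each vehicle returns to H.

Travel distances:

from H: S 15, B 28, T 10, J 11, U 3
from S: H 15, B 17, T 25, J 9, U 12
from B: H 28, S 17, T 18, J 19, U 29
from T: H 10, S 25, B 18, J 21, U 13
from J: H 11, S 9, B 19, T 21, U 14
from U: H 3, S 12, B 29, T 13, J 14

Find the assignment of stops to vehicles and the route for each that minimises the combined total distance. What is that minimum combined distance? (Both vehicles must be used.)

71 — the smallest possible combined total.

Try each way of splitting the stops between the two vehicles (each non-empty) and, for each split, find the best tour for each vehicle:
  {S} + {B, T, J, U}: 30 + 64 = 94
  {B} + {S, T, J, U}: 56 + 55 = 111
  {S, B} + {T, J, U}: 60 + 48 = 108
  {T} + {S, B, J, U}: 20 + 62 = 82
  {S, T} + {B, J, U}: 50 + 62 = 112
  {B, T} + {S, J, U}: 56 + 35 = 91
  … (15 splits in total)
  {S, B, T, J} + {U}: 65 + 6 = 71  ← best
Best: vehicle 1 H → T → B → S → J → H = 65; vehicle 2 H → U → H = 6; combined 71.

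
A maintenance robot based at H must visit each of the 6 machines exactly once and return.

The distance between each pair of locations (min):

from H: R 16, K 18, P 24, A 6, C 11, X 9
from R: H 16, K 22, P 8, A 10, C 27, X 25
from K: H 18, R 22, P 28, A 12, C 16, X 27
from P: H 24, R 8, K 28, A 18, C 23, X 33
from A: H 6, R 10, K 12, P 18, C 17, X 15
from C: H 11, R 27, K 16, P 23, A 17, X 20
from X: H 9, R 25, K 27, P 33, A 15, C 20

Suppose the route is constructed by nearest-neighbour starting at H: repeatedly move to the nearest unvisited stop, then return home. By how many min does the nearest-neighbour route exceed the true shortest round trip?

H: A=6, X=9, C=11, R=16, K=18, P=24 ⇒ A
A: R=10, K=12, X=15, C=17, P=18 ⇒ R
R: P=8, K=22, X=25, C=27 ⇒ P
P: C=23, K=28, X=33 ⇒ C
C: K=16, X=20 ⇒ K
K: X=27 ⇒ X
NN route H → A → R → P → C → K → X → H costs 99.
Optimal: H → A → R → P → K → C → X → H costs 97 (by enumerating all 360 distinct tours).
Excess = 99 − 97 = 2.

2 min longer than the optimal tour.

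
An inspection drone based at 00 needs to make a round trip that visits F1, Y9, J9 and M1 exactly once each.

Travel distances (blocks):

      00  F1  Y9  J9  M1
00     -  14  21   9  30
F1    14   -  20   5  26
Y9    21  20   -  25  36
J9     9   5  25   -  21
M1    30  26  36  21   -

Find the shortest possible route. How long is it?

Shortest round trip = 97 blocks.

With 4 stops there are 4!/2 = 12 distinct round trips (a route and its reverse cost the same).
00 → F1 → Y9 → J9 → M1 → 00: 14+20+25+21+30 = 110
00 → F1 → Y9 → M1 → J9 → 00: 14+20+36+21+9 = 100
00 → F1 → J9 → Y9 → M1 → 00: 14+5+25+36+30 = 110
00 → F1 → J9 → M1 → Y9 → 00: 14+5+21+36+21 = 97
00 → F1 → M1 → Y9 → J9 → 00: 14+26+36+25+9 = 110
00 → F1 → M1 → J9 → Y9 → 00: 14+26+21+25+21 = 107
00 → Y9 → F1 → J9 → M1 → 00: 21+20+5+21+30 = 97
00 → Y9 → F1 → M1 → J9 → 00: 21+20+26+21+9 = 97
00 → Y9 → J9 → F1 → M1 → 00: 21+25+5+26+30 = 107
00 → Y9 → M1 → F1 → J9 → 00: 21+36+26+5+9 = 97
00 → J9 → F1 → Y9 → M1 → 00: 9+5+20+36+30 = 100
00 → J9 → Y9 → F1 → M1 → 00: 9+25+20+26+30 = 110
The minimum is 97.
One optimal route: 00 → F1 → J9 → M1 → Y9 → 00 (or its reverse).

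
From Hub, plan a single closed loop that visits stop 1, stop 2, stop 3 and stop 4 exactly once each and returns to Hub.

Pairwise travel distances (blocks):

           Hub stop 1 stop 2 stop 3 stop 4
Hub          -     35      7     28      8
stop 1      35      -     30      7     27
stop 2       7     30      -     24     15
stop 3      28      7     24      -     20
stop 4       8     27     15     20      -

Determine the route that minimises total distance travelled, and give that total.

Hub→stop 1→stop 2→stop 3→stop 4→Hub: 35+30+24+20+8 = 117
Hub→stop 1→stop 2→stop 4→stop 3→Hub: 35+30+15+20+28 = 128
Hub→stop 1→stop 3→stop 2→stop 4→Hub: 35+7+24+15+8 = 89
Hub→stop 1→stop 3→stop 4→stop 2→Hub: 35+7+20+15+7 = 84
Hub→stop 1→stop 4→stop 2→stop 3→Hub: 35+27+15+24+28 = 129
Hub→stop 1→stop 4→stop 3→stop 2→Hub: 35+27+20+24+7 = 113
Hub→stop 2→stop 1→stop 3→stop 4→Hub: 7+30+7+20+8 = 72
Hub→stop 2→stop 1→stop 4→stop 3→Hub: 7+30+27+20+28 = 112
Hub→stop 2→stop 3→stop 1→stop 4→Hub: 7+24+7+27+8 = 73
Hub→stop 2→stop 4→stop 1→stop 3→Hub: 7+15+27+7+28 = 84
Hub→stop 3→stop 1→stop 2→stop 4→Hub: 28+7+30+15+8 = 88
Hub→stop 3→stop 2→stop 1→stop 4→Hub: 28+24+30+27+8 = 117
The minimum is 72.
One optimal route: Hub → stop 2 → stop 1 → stop 3 → stop 4 → Hub (or its reverse).

Minimum total distance: 72 blocks.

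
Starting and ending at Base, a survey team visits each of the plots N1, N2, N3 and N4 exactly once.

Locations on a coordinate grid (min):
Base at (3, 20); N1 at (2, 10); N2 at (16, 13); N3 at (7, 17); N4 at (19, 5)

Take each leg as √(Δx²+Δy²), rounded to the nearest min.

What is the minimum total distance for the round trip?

Minimum total distance: 52 min.

There are 12 distinct closed tours to check (reversals are equivalent).
Base-N1-N2-N3-N4-Base: 10+14+10+17+22 = 73
Base-N1-N2-N4-N3-Base: 10+14+9+17+5 = 55
Base-N1-N3-N2-N4-Base: 10+9+10+9+22 = 60
Base-N1-N3-N4-N2-Base: 10+9+17+9+15 = 60
Base-N1-N4-N2-N3-Base: 10+18+9+10+5 = 52
Base-N1-N4-N3-N2-Base: 10+18+17+10+15 = 70
Base-N2-N1-N3-N4-Base: 15+14+9+17+22 = 77
Base-N2-N1-N4-N3-Base: 15+14+18+17+5 = 69
Base-N2-N3-N1-N4-Base: 15+10+9+18+22 = 74
Base-N2-N4-N1-N3-Base: 15+9+18+9+5 = 56
Base-N3-N1-N2-N4-Base: 5+9+14+9+22 = 59
Base-N3-N2-N1-N4-Base: 5+10+14+18+22 = 69
The minimum is 52.
One optimal route: Base → N1 → N4 → N2 → N3 → Base (or its reverse).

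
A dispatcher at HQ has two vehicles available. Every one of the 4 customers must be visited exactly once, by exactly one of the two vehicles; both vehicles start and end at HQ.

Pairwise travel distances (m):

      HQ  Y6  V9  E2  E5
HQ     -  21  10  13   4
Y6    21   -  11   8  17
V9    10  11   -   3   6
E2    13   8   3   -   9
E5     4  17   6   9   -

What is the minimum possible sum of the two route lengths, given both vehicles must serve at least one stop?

50 m — the smallest possible combined total.

Try each way of splitting the stops between the two vehicles (each non-empty) and, for each split, find the best tour for each vehicle:
  {Y6} + {V9, E2, E5}: 42 + 26 = 68
  {V9} + {Y6, E2, E5}: 20 + 42 = 62
  {Y6, V9} + {E2, E5}: 42 + 26 = 68
  {E2} + {Y6, V9, E5}: 26 + 42 = 68
  {Y6, E2} + {V9, E5}: 42 + 20 = 62
  {V9, E2} + {Y6, E5}: 26 + 42 = 68
  … (7 splits in total)
  {Y6, V9, E2} + {E5}: 42 + 8 = 50  ← best
Best: vehicle 1 HQ → Y6 → E2 → V9 → HQ = 42; vehicle 2 HQ → E5 → HQ = 8; combined 50.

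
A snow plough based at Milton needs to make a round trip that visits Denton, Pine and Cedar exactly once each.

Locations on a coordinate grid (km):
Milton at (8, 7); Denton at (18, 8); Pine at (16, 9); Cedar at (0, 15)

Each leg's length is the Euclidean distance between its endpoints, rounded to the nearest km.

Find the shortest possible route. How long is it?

40 km — the shortest possible round trip.

There are 3 distinct closed tours to check (reversals are equivalent).
Milton - Denton - Pine - Cedar - Milton: 10+2+17+11 = 40
Milton - Denton - Cedar - Pine - Milton: 10+19+17+8 = 54
Milton - Pine - Denton - Cedar - Milton: 8+2+19+11 = 40
The minimum is 40.
One optimal route: Milton → Denton → Pine → Cedar → Milton (or its reverse).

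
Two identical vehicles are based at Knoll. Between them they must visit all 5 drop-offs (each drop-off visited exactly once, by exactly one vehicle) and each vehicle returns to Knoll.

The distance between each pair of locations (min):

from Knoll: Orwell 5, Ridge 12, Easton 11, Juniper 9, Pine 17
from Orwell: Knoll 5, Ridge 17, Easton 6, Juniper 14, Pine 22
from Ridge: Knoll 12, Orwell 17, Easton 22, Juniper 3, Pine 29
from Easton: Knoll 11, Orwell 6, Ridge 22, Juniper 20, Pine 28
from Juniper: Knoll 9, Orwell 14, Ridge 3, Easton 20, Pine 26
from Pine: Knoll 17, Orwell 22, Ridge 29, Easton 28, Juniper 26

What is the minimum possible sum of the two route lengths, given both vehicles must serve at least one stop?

There are 2^4 − 1 = 15 ways to divide the 5 stops into two non-empty groups. For each, the best each vehicle can do is its own shortest tour through its group:
  {Orwell} + {Ridge, Easton, Juniper, Pine}: 10 + 79 = 89
  {Ridge} + {Orwell, Easton, Juniper, Pine}: 24 + 74 = 98
  {Orwell, Ridge} + {Easton, Juniper, Pine}: 34 + 74 = 108
  {Easton} + {Orwell, Ridge, Juniper, Pine}: 22 + 68 = 90
  {Orwell, Easton} + {Ridge, Juniper, Pine}: 22 + 58 = 80
  {Ridge, Easton} + {Orwell, Juniper, Pine}: 45 + 62 = 107
  … (15 splits in total)
  {Orwell, Ridge, Easton, Juniper} + {Pine}: 45 + 34 = 79  ← best
Best: vehicle 1 Knoll → Orwell → Easton → Ridge → Juniper → Knoll = 45; vehicle 2 Knoll → Pine → Knoll = 34; combined 79.

Minimum combined distance: 79 min.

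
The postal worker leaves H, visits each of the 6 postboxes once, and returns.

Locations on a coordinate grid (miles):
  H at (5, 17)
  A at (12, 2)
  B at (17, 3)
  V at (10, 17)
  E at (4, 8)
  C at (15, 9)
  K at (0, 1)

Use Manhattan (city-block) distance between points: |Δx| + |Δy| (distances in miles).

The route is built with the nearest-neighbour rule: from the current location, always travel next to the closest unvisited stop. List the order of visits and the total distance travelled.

66 miles along H → V → C → B → A → K → E → H.

At H the remaining stops are V 5, E 10, C 18, K 21, A 22, B 26; go to V.
At V the remaining stops are C 13, E 15, A 17, B 21, K 26; go to C.
At C the remaining stops are B 8, A 10, E 12, K 23; go to B.
At B the remaining stops are A 6, E 18, K 19; go to A.
At A the remaining stops are K 13, E 14; go to K.
At K the remaining stops are E 11; go to E.
Return E→H: 10.
Total = 5 + 13 + 8 + 6 + 13 + 11 + 10 = 66.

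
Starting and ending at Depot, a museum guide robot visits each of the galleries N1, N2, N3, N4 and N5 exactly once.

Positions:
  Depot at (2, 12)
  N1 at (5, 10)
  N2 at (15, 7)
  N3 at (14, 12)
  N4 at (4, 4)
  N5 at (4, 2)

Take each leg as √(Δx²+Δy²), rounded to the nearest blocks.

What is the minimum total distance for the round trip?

With 5 stops there are 5!/2 = 60 distinct round trips (a route and its reverse cost the same).
Depot-N1-N2-N3-N4-N5-Depot: 4+10+5+13+2+10 = 44
Depot-N1-N2-N3-N5-N4-Depot: 4+10+5+14+2+8 = 43
Depot-N1-N2-N4-N3-N5-Depot: 4+10+11+13+14+10 = 62
Depot-N1-N2-N4-N5-N3-Depot: 4+10+11+2+14+12 = 53
Depot-N1-N2-N5-N3-N4-Depot: 4+10+12+14+13+8 = 61
Depot-N1-N2-N5-N4-N3-Depot: 4+10+12+2+13+12 = 53
Depot-N1-N3-N2-N4-N5-Depot: 4+9+5+11+2+10 = 41
Depot-N1-N3-N2-N5-N4-Depot: 4+9+5+12+2+8 = 40
Depot-N1-N3-N4-N2-N5-Depot: 4+9+13+11+12+10 = 59
Depot-N1-N3-N4-N5-N2-Depot: 4+9+13+2+12+14 = 54
Depot-N1-N3-N5-N2-N4-Depot: 4+9+14+12+11+8 = 58
Depot-N1-N3-N5-N4-N2-Depot: 4+9+14+2+11+14 = 54
Depot-N1-N4-N2-N3-N5-Depot: 4+6+11+5+14+10 = 50
Depot-N1-N4-N2-N5-N3-Depot: 4+6+11+12+14+12 = 59
… (46 more)
The minimum is 40.
One optimal route: Depot → N1 → N3 → N2 → N5 → N4 → Depot (or its reverse).

Minimum total distance: 40 blocks.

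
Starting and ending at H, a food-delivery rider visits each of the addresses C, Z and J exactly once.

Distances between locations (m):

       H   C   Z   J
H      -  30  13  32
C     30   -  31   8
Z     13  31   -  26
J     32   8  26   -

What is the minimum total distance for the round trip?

H-C-Z-J-H: 30+31+26+32 = 119
H-C-J-Z-H: 30+8+26+13 = 77
H-Z-C-J-H: 13+31+8+32 = 84
The minimum is 77.
One optimal route: H → C → J → Z → H (or its reverse).

77 m — the shortest possible round trip.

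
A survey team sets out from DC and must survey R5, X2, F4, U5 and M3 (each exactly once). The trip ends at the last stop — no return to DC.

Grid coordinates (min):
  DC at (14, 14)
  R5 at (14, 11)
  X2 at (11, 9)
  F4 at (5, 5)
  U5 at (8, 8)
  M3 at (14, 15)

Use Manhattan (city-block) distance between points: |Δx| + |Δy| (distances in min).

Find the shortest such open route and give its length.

There are 5! = 120 possible orderings.
DC - R5 - X2 - F4 - U5 - M3: 3+5+10+6+13 = 37
DC - R5 - X2 - F4 - M3 - U5: 3+5+10+19+13 = 50
DC - R5 - X2 - U5 - F4 - M3: 3+5+4+6+19 = 37
DC - R5 - X2 - U5 - M3 - F4: 3+5+4+13+19 = 44
DC - R5 - X2 - M3 - F4 - U5: 3+5+9+19+6 = 42
DC - R5 - X2 - M3 - U5 - F4: 3+5+9+13+6 = 36
DC - R5 - F4 - X2 - U5 - M3: 3+15+10+4+13 = 45
DC - R5 - F4 - X2 - M3 - U5: 3+15+10+9+13 = 50
DC - R5 - F4 - U5 - X2 - M3: 3+15+6+4+9 = 37
DC - R5 - F4 - U5 - M3 - X2: 3+15+6+13+9 = 46
DC - R5 - F4 - M3 - X2 - U5: 3+15+19+9+4 = 50
DC - R5 - F4 - M3 - U5 - X2: 3+15+19+13+4 = 54
DC - R5 - U5 - X2 - F4 - M3: 3+9+4+10+19 = 45
DC - R5 - U5 - X2 - M3 - F4: 3+9+4+9+19 = 44
… (106 more)
DC - M3 - R5 - X2 - U5 - F4: 1+4+5+4+6 = 20  ← best
The minimum is 20.
One shortest path: DC → M3 → R5 → X2 → U5 → F4.

20 min — the minimum one-way total.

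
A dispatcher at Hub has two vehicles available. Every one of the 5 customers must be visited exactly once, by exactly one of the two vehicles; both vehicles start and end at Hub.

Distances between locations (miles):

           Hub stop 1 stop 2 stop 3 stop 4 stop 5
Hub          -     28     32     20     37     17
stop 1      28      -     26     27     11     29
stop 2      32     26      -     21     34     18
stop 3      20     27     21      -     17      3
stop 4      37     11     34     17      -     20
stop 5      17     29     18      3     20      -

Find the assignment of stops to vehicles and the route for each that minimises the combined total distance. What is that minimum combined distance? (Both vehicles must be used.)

Minimum combined distance: 140 miles.

Check every non-empty split of the stops between the two vehicles; for each half take its own optimal tour:
  {stop 1} + {stop 2, stop 3, stop 4, stop 5}: 56 + 103 = 159
  {stop 2} + {stop 1, stop 3, stop 4, stop 5}: 64 + 76 = 140
  {stop 1, stop 2} + {stop 3, stop 4, stop 5}: 86 + 74 = 160
  {stop 3} + {stop 1, stop 2, stop 4, stop 5}: 40 + 106 = 146
  {stop 1, stop 3} + {stop 2, stop 4, stop 5}: 75 + 103 = 178
  {stop 2, stop 3} + {stop 1, stop 4, stop 5}: 73 + 76 = 149
  … (15 splits in total)
Best: vehicle 1 Hub → stop 2 → Hub = 64; vehicle 2 Hub → stop 1 → stop 4 → stop 3 → stop 5 → Hub = 76; combined 140.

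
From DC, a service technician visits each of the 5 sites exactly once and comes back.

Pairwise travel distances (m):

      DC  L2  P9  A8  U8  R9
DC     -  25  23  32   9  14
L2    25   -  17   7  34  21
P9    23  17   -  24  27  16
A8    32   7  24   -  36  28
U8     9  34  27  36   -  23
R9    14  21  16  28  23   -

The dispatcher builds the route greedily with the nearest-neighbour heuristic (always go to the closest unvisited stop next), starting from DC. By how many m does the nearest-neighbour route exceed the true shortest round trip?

DC: U8=9, R9=14, P9=23, L2=25, A8=32 ⇒ U8
U8: R9=23, P9=27, L2=34, A8=36 ⇒ R9
R9: P9=16, L2=21, A8=28 ⇒ P9
P9: L2=17, A8=24 ⇒ L2
L2: A8=7 ⇒ A8
NN route DC → U8 → R9 → P9 → L2 → A8 → DC costs 104.
Optimal: DC → U8 → A8 → L2 → P9 → R9 → DC costs 99 (by enumerating all 60 distinct tours).
Excess = 104 − 99 = 5.

Excess over optimum: 5 m.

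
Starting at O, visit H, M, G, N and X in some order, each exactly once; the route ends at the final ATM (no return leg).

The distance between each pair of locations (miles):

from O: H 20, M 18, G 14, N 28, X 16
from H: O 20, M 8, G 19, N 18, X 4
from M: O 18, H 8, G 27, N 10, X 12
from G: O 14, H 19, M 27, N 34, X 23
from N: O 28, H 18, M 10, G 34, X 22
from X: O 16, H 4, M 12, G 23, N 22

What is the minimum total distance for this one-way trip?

Minimum one-way distance = 59 miles.

There are 5! = 120 possible orderings.
O - H - M - G - N - X: 20+8+27+34+22 = 111
O - H - M - G - X - N: 20+8+27+23+22 = 100
O - H - M - N - G - X: 20+8+10+34+23 = 95
O - H - M - N - X - G: 20+8+10+22+23 = 83
O - H - M - X - G - N: 20+8+12+23+34 = 97
O - H - M - X - N - G: 20+8+12+22+34 = 96
O - H - G - M - N - X: 20+19+27+10+22 = 98
O - H - G - M - X - N: 20+19+27+12+22 = 100
O - H - G - N - M - X: 20+19+34+10+12 = 95
O - H - G - N - X - M: 20+19+34+22+12 = 107
O - H - G - X - M - N: 20+19+23+12+10 = 84
O - H - G - X - N - M: 20+19+23+22+10 = 94
O - H - N - M - G - X: 20+18+10+27+23 = 98
O - H - N - M - X - G: 20+18+10+12+23 = 83
… (106 more)
O - G - H - X - M - N: 14+19+4+12+10 = 59  ← best
The minimum is 59.
One shortest path: O → G → H → X → M → N.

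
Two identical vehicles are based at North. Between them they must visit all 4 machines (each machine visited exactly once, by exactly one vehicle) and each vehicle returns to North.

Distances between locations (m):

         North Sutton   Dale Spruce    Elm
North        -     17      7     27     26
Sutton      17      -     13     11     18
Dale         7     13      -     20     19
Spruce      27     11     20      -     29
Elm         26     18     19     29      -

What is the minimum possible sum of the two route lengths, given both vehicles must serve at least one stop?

96 m — the smallest possible combined total.

Try each way of splitting the stops between the two vehicles (each non-empty) and, for each split, find the best tour for each vehicle:
  {Sutton} + {Dale, Spruce, Elm}: 34 + 82 = 116
  {Dale} + {Sutton, Spruce, Elm}: 14 + 82 = 96
  {Sutton, Dale} + {Spruce, Elm}: 37 + 82 = 119
  {Spruce} + {Sutton, Dale, Elm}: 54 + 61 = 115
  {Sutton, Spruce} + {Dale, Elm}: 55 + 52 = 107
  {Dale, Spruce} + {Sutton, Elm}: 54 + 61 = 115
  … (7 splits in total)
Best: vehicle 1 North → Dale → North = 14; vehicle 2 North → Spruce → Sutton → Elm → North = 82; combined 96.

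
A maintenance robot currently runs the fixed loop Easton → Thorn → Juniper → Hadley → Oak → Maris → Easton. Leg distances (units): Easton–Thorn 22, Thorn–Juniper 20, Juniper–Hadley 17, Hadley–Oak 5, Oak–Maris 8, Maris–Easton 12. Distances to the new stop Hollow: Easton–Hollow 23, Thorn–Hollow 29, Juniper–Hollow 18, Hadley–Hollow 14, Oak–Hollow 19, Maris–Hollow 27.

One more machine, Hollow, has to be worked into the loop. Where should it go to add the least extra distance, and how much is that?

+15 — insert Hollow between Juniper and Hadley.

Insertion cost between consecutive stops i–j is d(i,Hollow) + d(Hollow,j) − d(i,j):
  between Easton and Thorn: 23 + 29 − 22 = 30
  between Thorn and Juniper: 29 + 18 − 20 = 27
  between Juniper and Hadley: 18 + 14 − 17 = 15
  between Hadley and Oak: 14 + 19 − 5 = 28
  between Oak and Maris: 19 + 27 − 8 = 38
  between Maris and Easton: 27 + 23 − 12 = 38
Cheapest insertion is between Juniper and Hadley, adding 15.
New total = 84 + 15 = 99.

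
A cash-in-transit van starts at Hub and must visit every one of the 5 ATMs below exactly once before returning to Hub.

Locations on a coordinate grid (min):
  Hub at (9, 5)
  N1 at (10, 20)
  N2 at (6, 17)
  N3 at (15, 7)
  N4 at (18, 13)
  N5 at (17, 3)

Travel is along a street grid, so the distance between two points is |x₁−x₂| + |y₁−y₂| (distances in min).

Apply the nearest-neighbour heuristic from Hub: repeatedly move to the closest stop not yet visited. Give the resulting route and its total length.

From Hub: distances to unvisited — N3=8, N5=10, N2=15, N1=16, N4=17. Nearest is N3 (8).
From N3: distances to unvisited — N5=6, N4=9, N1=18, N2=19. Nearest is N5 (6).
From N5: distances to unvisited — N4=11, N1=24, N2=25. Nearest is N4 (11).
From N4: distances to unvisited — N1=15, N2=16. Nearest is N1 (15).
From N1: distances to unvisited — N2=7. Nearest is N2 (7).
Return N2→Hub: 15.
Total = 8 + 6 + 11 + 15 + 7 + 15 = 62.

Total distance 62 min via the nearest-neighbour route Hub → N3 → N5 → N4 → N1 → N2 → Hub.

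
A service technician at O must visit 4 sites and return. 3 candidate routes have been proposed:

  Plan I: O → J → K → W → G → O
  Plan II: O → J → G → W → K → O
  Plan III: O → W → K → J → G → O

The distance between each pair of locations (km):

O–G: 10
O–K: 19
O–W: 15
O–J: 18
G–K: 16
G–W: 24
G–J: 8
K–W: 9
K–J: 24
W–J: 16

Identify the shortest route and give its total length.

66 km — Plan III is the shortest.

Plan I: 18 + 24 + 9 + 24 + 10 = 85
Plan II: 18 + 8 + 24 + 9 + 19 = 78
Plan III: 15 + 9 + 24 + 8 + 10 = 66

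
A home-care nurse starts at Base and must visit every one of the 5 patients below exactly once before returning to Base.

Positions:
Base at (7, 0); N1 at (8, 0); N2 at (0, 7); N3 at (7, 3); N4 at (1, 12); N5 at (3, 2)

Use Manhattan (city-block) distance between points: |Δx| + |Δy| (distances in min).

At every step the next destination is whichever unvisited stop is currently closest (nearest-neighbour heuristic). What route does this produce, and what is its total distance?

From Base: distances to unvisited — N1=1, N3=3, N5=6, N2=14, N4=18. Nearest is N1 (1).
From N1: distances to unvisited — N3=4, N5=7, N2=15, N4=19. Nearest is N3 (4).
From N3: distances to unvisited — N5=5, N2=11, N4=15. Nearest is N5 (5).
From N5: distances to unvisited — N2=8, N4=12. Nearest is N2 (8).
From N2: distances to unvisited — N4=6. Nearest is N4 (6).
Return N4→Base: 18.
Total = 1 + 4 + 5 + 8 + 6 + 18 = 42.

Nearest-neighbour total = 42 min; route Base → N1 → N3 → N5 → N2 → N4 → Base.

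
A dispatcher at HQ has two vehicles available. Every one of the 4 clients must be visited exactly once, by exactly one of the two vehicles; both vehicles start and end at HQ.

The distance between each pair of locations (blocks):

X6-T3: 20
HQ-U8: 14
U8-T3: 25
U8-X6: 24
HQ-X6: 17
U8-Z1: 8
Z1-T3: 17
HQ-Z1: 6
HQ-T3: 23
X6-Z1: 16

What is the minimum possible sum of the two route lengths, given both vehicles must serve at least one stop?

88 blocks — the smallest possible combined total.

Check every non-empty split of the stops between the two vehicles; for each half take its own optimal tour:
  {U8} + {X6, Z1, T3}: 28 + 60 = 88
  {X6} + {U8, Z1, T3}: 34 + 62 = 96
  {U8, X6} + {Z1, T3}: 55 + 46 = 101
  {Z1} + {U8, X6, T3}: 12 + 76 = 88
  {U8, Z1} + {X6, T3}: 28 + 60 = 88
  {X6, Z1} + {U8, T3}: 39 + 62 = 101
  … (7 splits in total)
Best: vehicle 1 HQ → U8 → HQ = 28; vehicle 2 HQ → X6 → T3 → Z1 → HQ = 60; combined 88.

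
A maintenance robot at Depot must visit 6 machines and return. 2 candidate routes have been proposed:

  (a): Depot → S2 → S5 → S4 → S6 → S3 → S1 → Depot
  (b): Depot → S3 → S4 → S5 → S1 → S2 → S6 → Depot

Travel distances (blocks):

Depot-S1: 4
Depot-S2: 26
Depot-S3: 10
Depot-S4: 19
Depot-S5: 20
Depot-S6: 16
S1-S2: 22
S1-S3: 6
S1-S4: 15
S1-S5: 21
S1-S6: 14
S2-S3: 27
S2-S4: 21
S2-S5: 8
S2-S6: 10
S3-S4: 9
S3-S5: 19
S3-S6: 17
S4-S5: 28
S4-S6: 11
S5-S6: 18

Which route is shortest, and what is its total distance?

(a): 26 + 8 + 28 + 11 + 17 + 6 + 4 = 100
(b): 10 + 9 + 28 + 21 + 22 + 10 + 16 = 116

Shortest is (a), total 100 blocks.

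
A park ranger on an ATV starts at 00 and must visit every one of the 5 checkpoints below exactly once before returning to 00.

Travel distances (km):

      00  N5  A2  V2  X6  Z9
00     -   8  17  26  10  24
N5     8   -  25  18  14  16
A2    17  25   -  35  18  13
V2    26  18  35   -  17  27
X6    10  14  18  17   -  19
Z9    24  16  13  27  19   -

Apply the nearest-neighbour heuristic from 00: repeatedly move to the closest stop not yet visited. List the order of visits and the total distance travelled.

Nearest-neighbour total = 96 km; route 00 → N5 → X6 → V2 → Z9 → A2 → 00.

00 → [N5:8 / X6:10 / A2:17 / Z9:24 / V2:26] → N5 (8)
N5 → [X6:14 / Z9:16 / V2:18 / A2:25] → X6 (14)
X6 → [V2:17 / A2:18 / Z9:19] → V2 (17)
V2 → [Z9:27 / A2:35] → Z9 (27)
Z9 → [A2:13] → A2 (13)
Return A2→00: 17.
Total = 8 + 14 + 17 + 27 + 13 + 17 = 96.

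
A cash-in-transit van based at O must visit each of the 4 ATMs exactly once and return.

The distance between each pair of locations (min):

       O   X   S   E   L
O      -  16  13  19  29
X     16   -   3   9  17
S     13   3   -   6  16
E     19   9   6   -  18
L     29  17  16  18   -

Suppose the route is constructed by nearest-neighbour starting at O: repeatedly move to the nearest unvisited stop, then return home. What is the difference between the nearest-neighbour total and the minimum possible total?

From O: S=13, X=16, E=19, L=29 → choose S (13).
From S: X=3, E=6, L=16 → choose X (3).
From X: E=9, L=17 → choose E (9).
From E: L=18 → choose L (18).
NN route O → S → X → E → L → O costs 72.
Optimal: O → X → L → E → S → O costs 70 (by enumerating all 12 distinct tours).
Excess = 72 − 70 = 2.

2 min longer than the optimal tour.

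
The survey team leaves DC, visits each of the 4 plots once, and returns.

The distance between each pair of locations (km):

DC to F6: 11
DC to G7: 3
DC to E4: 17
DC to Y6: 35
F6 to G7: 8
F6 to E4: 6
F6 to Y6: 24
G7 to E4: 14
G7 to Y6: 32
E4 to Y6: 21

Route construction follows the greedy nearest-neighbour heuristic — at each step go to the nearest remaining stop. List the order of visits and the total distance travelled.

Total distance 73 km via the nearest-neighbour route DC → G7 → F6 → E4 → Y6 → DC.

DC → [G7:3 / F6:11 / E4:17 / Y6:35] → G7 (3)
G7 → [F6:8 / E4:14 / Y6:32] → F6 (8)
F6 → [E4:6 / Y6:24] → E4 (6)
E4 → [Y6:21] → Y6 (21)
Return Y6→DC: 35.
Total = 3 + 8 + 6 + 21 + 35 = 73.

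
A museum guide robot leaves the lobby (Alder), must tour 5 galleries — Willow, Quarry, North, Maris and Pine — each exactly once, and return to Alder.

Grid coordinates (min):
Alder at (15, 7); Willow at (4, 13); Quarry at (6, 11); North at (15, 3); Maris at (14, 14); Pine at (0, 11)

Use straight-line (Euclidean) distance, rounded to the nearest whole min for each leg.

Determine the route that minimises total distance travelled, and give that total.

Minimum total distance: 43 min.

With 5 stops there are 5!/2 = 60 distinct round trips (a route and its reverse cost the same).
Alder - Willow - Quarry - North - Maris - Pine - Alder: 13+3+12+11+14+16 = 69
Alder - Willow - Quarry - North - Pine - Maris - Alder: 13+3+12+17+14+7 = 66
Alder - Willow - Quarry - Maris - North - Pine - Alder: 13+3+9+11+17+16 = 69
Alder - Willow - Quarry - Maris - Pine - North - Alder: 13+3+9+14+17+4 = 60
Alder - Willow - Quarry - Pine - North - Maris - Alder: 13+3+6+17+11+7 = 57
Alder - Willow - Quarry - Pine - Maris - North - Alder: 13+3+6+14+11+4 = 51
Alder - Willow - North - Quarry - Maris - Pine - Alder: 13+15+12+9+14+16 = 79
Alder - Willow - North - Quarry - Pine - Maris - Alder: 13+15+12+6+14+7 = 67
Alder - Willow - North - Maris - Quarry - Pine - Alder: 13+15+11+9+6+16 = 70
Alder - Willow - North - Maris - Pine - Quarry - Alder: 13+15+11+14+6+10 = 69
Alder - Willow - North - Pine - Quarry - Maris - Alder: 13+15+17+6+9+7 = 67
Alder - Willow - North - Pine - Maris - Quarry - Alder: 13+15+17+14+9+10 = 78
Alder - Willow - Maris - Quarry - North - Pine - Alder: 13+10+9+12+17+16 = 77
Alder - Willow - Maris - Quarry - Pine - North - Alder: 13+10+9+6+17+4 = 59
… (46 more)
Alder - North - Quarry - Pine - Willow - Maris - Alder: 4+12+6+4+10+7 = 43  ← best
The minimum is 43.
One optimal route: Alder → North → Quarry → Pine → Willow → Maris → Alder (or its reverse).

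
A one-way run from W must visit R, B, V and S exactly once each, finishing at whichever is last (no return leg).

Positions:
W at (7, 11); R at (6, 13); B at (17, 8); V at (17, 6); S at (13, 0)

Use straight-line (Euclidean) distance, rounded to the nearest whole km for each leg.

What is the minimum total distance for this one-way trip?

Minimum one-way distance = 23 km.

There are 4! = 24 possible orderings.
W→R→B→V→S: 2+12+2+7 = 23
W→R→B→S→V: 2+12+9+7 = 30
W→R→V→B→S: 2+13+2+9 = 26
W→R→V→S→B: 2+13+7+9 = 31
W→R→S→B→V: 2+15+9+2 = 28
W→R→S→V→B: 2+15+7+2 = 26
W→B→R→V→S: 10+12+13+7 = 42
W→B→R→S→V: 10+12+15+7 = 44
W→B→V→R→S: 10+2+13+15 = 40
W→B→V→S→R: 10+2+7+15 = 34
W→B→S→R→V: 10+9+15+13 = 47
W→B→S→V→R: 10+9+7+13 = 39
W→V→R→B→S: 11+13+12+9 = 45
W→V→R→S→B: 11+13+15+9 = 48
… (10 more)
The minimum is 23.
One shortest path: W → R → B → V → S.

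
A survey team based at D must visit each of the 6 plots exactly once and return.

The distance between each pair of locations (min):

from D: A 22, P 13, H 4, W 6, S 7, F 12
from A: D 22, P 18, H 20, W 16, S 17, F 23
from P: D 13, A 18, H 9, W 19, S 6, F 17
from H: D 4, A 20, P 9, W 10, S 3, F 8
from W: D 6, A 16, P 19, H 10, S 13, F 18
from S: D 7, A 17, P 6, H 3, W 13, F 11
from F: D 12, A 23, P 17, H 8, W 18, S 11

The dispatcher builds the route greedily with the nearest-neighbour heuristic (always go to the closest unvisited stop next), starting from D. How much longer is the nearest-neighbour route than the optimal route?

17 min longer than the optimal tour.

From D: H=4, W=6, S=7, F=12, P=13, A=22 → choose H (4).
From H: S=3, F=8, P=9, W=10, A=20 → choose S (3).
From S: P=6, F=11, W=13, A=17 → choose P (6).
From P: F=17, A=18, W=19 → choose F (17).
From F: W=18, A=23 → choose W (18).
From W: A=16 → choose A (16).
NN route D → H → S → P → F → W → A → D costs 86.
Optimal: D → H → F → S → P → A → W → D costs 69 (by enumerating all 360 distinct tours).
Excess = 86 − 69 = 17.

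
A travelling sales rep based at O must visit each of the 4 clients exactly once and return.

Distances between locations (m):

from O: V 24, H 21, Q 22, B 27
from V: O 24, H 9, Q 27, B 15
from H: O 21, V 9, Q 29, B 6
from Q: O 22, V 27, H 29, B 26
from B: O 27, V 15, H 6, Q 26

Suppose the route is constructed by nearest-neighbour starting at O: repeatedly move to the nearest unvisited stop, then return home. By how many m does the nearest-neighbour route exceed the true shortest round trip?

4 m longer than the optimal tour.

O: H=21, Q=22, V=24, B=27 ⇒ H
H: B=6, V=9, Q=29 ⇒ B
B: V=15, Q=26 ⇒ V
V: Q=27 ⇒ Q
NN route O → H → B → V → Q → O costs 91.
Optimal: O → V → H → B → Q → O costs 87 (by enumerating all 12 distinct tours).
Excess = 91 − 87 = 4.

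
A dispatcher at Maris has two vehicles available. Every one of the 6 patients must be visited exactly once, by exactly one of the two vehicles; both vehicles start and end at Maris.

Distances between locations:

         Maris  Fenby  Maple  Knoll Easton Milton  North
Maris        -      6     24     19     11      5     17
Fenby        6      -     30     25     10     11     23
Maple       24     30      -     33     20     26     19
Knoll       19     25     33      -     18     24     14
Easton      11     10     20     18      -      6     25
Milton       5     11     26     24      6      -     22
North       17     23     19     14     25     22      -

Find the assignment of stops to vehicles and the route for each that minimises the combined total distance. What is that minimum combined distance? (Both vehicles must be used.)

Check every non-empty split of the stops between the two vehicles; for each half take its own optimal tour:
  {Fenby} + {Maple, Knoll, Easton, Milton, North}: 12 + 83 = 95
  {Maple} + {Fenby, Knoll, Easton, Milton, North}: 48 + 72 = 120
  {Fenby, Maple} + {Knoll, Easton, Milton, North}: 60 + 60 = 120
  {Knoll} + {Fenby, Maple, Easton, Milton, North}: 38 + 79 = 117
  {Fenby, Knoll} + {Maple, Easton, Milton, North}: 50 + 67 = 117
  {Maple, Knoll} + {Fenby, Easton, Milton, North}: 76 + 61 = 137
  … (31 splits in total)
Best: vehicle 1 Maris → Fenby → Maris = 12; vehicle 2 Maris → Knoll → North → Maple → Easton → Milton → Maris = 83; combined 95.

Minimum combined distance: 95.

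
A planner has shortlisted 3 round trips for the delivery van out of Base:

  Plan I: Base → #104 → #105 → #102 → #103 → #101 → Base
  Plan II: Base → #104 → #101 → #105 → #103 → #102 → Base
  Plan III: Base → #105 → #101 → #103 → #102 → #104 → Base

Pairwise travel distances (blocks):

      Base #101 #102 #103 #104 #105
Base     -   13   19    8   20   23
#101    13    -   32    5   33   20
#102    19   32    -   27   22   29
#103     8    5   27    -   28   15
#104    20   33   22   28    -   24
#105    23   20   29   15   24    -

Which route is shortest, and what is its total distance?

Shortest is Plan III, total 117 blocks.

Plan I: 20 + 24 + 29 + 27 + 5 + 13 = 118
Plan II: 20 + 33 + 20 + 15 + 27 + 19 = 134
Plan III: 23 + 20 + 5 + 27 + 22 + 20 = 117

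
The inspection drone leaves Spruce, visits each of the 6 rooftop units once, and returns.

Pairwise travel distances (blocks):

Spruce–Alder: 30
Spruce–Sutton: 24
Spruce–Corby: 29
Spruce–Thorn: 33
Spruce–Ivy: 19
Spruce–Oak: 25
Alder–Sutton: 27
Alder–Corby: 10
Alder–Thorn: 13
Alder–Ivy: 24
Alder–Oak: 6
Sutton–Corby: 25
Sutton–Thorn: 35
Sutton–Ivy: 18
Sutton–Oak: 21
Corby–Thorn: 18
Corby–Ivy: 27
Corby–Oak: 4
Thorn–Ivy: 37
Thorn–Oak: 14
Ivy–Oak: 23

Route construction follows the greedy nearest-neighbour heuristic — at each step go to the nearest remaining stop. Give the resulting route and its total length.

Nearest-neighbour total = 118 blocks; route Spruce → Ivy → Sutton → Oak → Corby → Alder → Thorn → Spruce.

At Spruce the remaining stops are Ivy 19, Sutton 24, Oak 25, Corby 29, Alder 30, Thorn 33; go to Ivy.
At Ivy the remaining stops are Sutton 18, Oak 23, Alder 24, Corby 27, Thorn 37; go to Sutton.
At Sutton the remaining stops are Oak 21, Corby 25, Alder 27, Thorn 35; go to Oak.
At Oak the remaining stops are Corby 4, Alder 6, Thorn 14; go to Corby.
At Corby the remaining stops are Alder 10, Thorn 18; go to Alder.
At Alder the remaining stops are Thorn 13; go to Thorn.
Return Thorn→Spruce: 33.
Total = 19 + 18 + 21 + 4 + 10 + 13 + 33 = 118.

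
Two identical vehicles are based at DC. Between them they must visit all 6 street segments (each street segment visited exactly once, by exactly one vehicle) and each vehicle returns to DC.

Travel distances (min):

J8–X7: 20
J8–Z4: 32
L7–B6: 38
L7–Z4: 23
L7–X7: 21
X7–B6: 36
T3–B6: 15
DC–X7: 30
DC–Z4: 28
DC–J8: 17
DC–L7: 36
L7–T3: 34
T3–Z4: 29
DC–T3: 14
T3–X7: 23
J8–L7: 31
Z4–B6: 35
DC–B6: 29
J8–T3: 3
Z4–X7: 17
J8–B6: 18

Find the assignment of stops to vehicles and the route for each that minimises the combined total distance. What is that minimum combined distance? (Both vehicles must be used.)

166 min — the smallest possible combined total.

There are 2^5 − 1 = 31 ways to divide the 6 stops into two non-empty groups. For each, the best each vehicle can do is its own shortest tour through its group:
  {J8} + {L7, T3, Z4, X7, B6}: 34 + 133 = 167
  {L7} + {J8, T3, Z4, X7, B6}: 72 + 112 = 184
  {J8, L7} + {T3, Z4, X7, B6}: 84 + 110 = 194
  {T3} + {J8, L7, Z4, X7, B6}: 28 + 139 = 167
  {J8, T3} + {L7, Z4, X7, B6}: 34 + 133 = 167
  {L7, T3} + {J8, Z4, X7, B6}: 84 + 112 = 196
  … (31 splits in total)
  {L7, Z4, X7} + {J8, T3, B6}: 102 + 64 = 166  ← best
Best: vehicle 1 DC → L7 → X7 → Z4 → DC = 102; vehicle 2 DC → J8 → T3 → B6 → DC = 64; combined 166.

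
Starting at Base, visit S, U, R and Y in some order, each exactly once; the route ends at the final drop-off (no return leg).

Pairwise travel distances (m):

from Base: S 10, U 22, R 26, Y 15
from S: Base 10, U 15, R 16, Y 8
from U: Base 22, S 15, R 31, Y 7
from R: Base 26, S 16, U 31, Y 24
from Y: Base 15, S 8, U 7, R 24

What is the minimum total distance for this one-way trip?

There are 4! = 24 possible orderings.
Base → S → U → R → Y: 10+15+31+24 = 80
Base → S → U → Y → R: 10+15+7+24 = 56
Base → S → R → U → Y: 10+16+31+7 = 64
Base → S → R → Y → U: 10+16+24+7 = 57
Base → S → Y → U → R: 10+8+7+31 = 56
Base → S → Y → R → U: 10+8+24+31 = 73
Base → U → S → R → Y: 22+15+16+24 = 77
Base → U → S → Y → R: 22+15+8+24 = 69
Base → U → R → S → Y: 22+31+16+8 = 77
Base → U → R → Y → S: 22+31+24+8 = 85
Base → U → Y → S → R: 22+7+8+16 = 53
Base → U → Y → R → S: 22+7+24+16 = 69
Base → R → S → U → Y: 26+16+15+7 = 64
Base → R → S → Y → U: 26+16+8+7 = 57
… (10 more)
The minimum is 53.
One shortest path: Base → U → Y → S → R.

Shortest open route: 53 m.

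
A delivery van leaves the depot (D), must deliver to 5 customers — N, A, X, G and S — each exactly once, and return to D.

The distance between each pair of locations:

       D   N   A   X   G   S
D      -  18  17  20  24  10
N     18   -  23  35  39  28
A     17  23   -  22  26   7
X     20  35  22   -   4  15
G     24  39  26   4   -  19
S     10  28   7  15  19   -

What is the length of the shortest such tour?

Shortest round trip = 91.

D→N→A→X→G→S→D: 18+23+22+4+19+10 = 96
D→N→A→X→S→G→D: 18+23+22+15+19+24 = 121
D→N→A→G→X→S→D: 18+23+26+4+15+10 = 96
D→N→A→G→S→X→D: 18+23+26+19+15+20 = 121
D→N→A→S→X→G→D: 18+23+7+15+4+24 = 91
D→N→A→S→G→X→D: 18+23+7+19+4+20 = 91
D→N→X→A→G→S→D: 18+35+22+26+19+10 = 130
D→N→X→A→S→G→D: 18+35+22+7+19+24 = 125
D→N→X→G→A→S→D: 18+35+4+26+7+10 = 100
D→N→X→G→S→A→D: 18+35+4+19+7+17 = 100
D→N→X→S→A→G→D: 18+35+15+7+26+24 = 125
D→N→X→S→G→A→D: 18+35+15+19+26+17 = 130
D→N→G→A→X→S→D: 18+39+26+22+15+10 = 130
D→N→G→A→S→X→D: 18+39+26+7+15+20 = 125
… (46 more)
The minimum is 91.
One optimal route: D → N → A → S → X → G → D (or its reverse).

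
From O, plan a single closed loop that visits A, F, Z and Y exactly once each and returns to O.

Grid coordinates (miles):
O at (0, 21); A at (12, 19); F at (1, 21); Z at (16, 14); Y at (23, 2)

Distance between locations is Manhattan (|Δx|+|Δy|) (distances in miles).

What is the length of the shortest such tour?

Minimum total distance: 84 miles.

O - A - F - Z - Y - O: 14+13+22+19+42 = 110
O - A - F - Y - Z - O: 14+13+41+19+23 = 110
O - A - Z - F - Y - O: 14+9+22+41+42 = 128
O - A - Z - Y - F - O: 14+9+19+41+1 = 84
O - A - Y - F - Z - O: 14+28+41+22+23 = 128
O - A - Y - Z - F - O: 14+28+19+22+1 = 84
O - F - A - Z - Y - O: 1+13+9+19+42 = 84
O - F - A - Y - Z - O: 1+13+28+19+23 = 84
O - F - Z - A - Y - O: 1+22+9+28+42 = 102
O - F - Y - A - Z - O: 1+41+28+9+23 = 102
O - Z - A - F - Y - O: 23+9+13+41+42 = 128
O - Z - F - A - Y - O: 23+22+13+28+42 = 128
The minimum is 84.
One optimal route: O → A → Z → Y → F → O (or its reverse).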